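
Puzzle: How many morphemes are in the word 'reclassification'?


Decomposition: re- (prefix) + class (root) + -ify (suffix) + -ation (suffix) = 4 morpheme(s)

4 morphemes


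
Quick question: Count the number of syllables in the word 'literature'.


Break 'literature' into syllables: lit-er-a-ture -> lit | er | a | ture = 4 syllables

4 syllables


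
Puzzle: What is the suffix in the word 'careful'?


The word 'careful' = 'care' (root) + '-ful' (suffix). The suffix is '-ful'.

ful


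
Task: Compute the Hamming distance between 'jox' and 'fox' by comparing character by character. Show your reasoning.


Alignment:
Position 1: 'j' vs 'f' = DIFFER
Position 2: 'o' vs 'o' = match
Position 3: 'x' vs 'x' = match
Total differences: 1

1


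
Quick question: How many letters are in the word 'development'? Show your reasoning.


Spell out 'development' and number each letter: d(1), e(2), v(3), e(4), l(5), o(6), p(7), m(8), e(9), n(10), t(11). Total: 11 letters.

11


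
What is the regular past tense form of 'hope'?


Apply rule: Add -d (word ends in -e). 'hope' becomes 'hoped'.

hoped


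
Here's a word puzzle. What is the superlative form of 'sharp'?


Apply superlative formation (add -est): 'sharp' -> 'sharpest'.

sharpest


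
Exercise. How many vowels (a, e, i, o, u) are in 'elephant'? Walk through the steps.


Vowels in 'elephant': e, e, a = 3 vowels.

3


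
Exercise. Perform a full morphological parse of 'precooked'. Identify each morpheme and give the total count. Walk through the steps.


Step 1: Identify prefix: 'pre' (meaning: before)
Step 2: Identify root: 'cook'
Step 3: Identify suffix(es): 'ed'
Decomposition: pre- (prefix: before) + cook (root) + -ed (suffix: past)
Total morphemes: 3

3 morphemes (pre- (prefix: before) + cook (root) + -ed (suffix: past))


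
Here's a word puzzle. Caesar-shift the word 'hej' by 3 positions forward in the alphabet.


Shift each letter by 3: h -> k, e -> h, j -> m. Result: 'khm'.

khm


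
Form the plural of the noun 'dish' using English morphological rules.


Apply rule: Add -es (sibilant/fricative ending). 'dish' becomes 'dishes'.

dishes


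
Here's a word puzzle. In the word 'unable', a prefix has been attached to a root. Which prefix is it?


The word 'unable' = 'un' (prefix) + 'able' (root). The prefix is 'un'.

un


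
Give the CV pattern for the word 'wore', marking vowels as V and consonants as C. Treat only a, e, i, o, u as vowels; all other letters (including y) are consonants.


Letter mapping: w = C, o = V, r = C, e = V.

CVCV


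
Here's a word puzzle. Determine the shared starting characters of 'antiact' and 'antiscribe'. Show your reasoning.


Compare from the start: 4 characters match: 'anti'. Mismatch at position 5: 'a' vs 's'.

anti


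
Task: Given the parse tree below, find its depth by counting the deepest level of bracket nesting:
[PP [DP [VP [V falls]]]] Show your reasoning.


Count bracket nesting levels:
'[' at pos 0: depth = 1
'[' at pos 4: depth = 2
'[' at pos 8: depth = 3
'[' at pos 12: depth = 4
Maximum depth reached: 4

4


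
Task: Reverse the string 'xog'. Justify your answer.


Reverse 'xog' character by character: 'gox'.

gox


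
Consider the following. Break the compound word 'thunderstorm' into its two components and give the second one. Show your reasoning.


Split 'thunderstorm' into 'thunder' + 'storm'. The second part is 'storm'.

storm


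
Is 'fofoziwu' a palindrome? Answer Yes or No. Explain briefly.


Forward: 'fofoziwu'
Reversed: 'uwizofof'
They differ.

No


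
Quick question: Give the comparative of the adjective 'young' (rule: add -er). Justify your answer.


Apply comparative formation (add -er): 'young' -> 'younger'.

younger


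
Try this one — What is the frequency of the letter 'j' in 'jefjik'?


Letter 'j' in 'jefjik': found at position(s) 1, 4 = 2 occurrence(s).

2


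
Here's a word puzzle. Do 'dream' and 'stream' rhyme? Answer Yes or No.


Rime (stressed vowel + following sounds) of 'dream': -eam = /iːm/
Rime of 'stream': -eam = /iːm/
/iːm/ and /iːm/ are the same ending sound, so the words rhyme.

Yes


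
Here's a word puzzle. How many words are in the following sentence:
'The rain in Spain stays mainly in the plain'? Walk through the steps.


Split into words: The | rain | in | Spain | stays | mainly | in | the | plain = 9 words.

9


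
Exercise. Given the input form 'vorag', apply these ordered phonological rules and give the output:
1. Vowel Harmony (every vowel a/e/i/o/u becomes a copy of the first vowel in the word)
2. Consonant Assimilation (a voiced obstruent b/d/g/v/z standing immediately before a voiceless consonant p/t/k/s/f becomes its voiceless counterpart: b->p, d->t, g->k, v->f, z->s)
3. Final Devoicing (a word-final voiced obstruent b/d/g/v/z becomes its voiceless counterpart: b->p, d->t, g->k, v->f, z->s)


Starting form: 'vorag'
Rule 1: Vowel Harmony: all vowels become 'o' (matching first vowel). 'vorag' -> 'vorog'
Rule 2: Consonant Assimilation: no voiced obstruent (b/d/g/v/z) stands immediately before a voiceless consonant (p/t/k/s/f). No change.
Rule 3: Final Devoicing: word-final voiced obstruent 'g' becomes voiceless 'k'. 'vorog' -> 'vorok'
Final form: 'vorok'

vorok


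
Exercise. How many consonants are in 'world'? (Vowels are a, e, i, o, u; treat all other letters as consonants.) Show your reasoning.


Consonants in 'world': w, r, l, d = 4 consonants.

4


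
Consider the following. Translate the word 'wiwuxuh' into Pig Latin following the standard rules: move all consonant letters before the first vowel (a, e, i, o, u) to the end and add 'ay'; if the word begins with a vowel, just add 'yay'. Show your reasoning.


'wiwuxuh': move consonant cluster 'w' to end and add 'ay': 'iwuxuhway'.

iwuxuhway


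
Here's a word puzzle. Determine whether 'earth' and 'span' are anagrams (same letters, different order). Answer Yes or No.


Sorted letters of 'earth': 'aehrt'
Sorted letters of 'span': 'anps'
They do not match.

No


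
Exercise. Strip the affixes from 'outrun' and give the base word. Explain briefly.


Remove prefix 'out' from 'outrun' to get root 'run'.

run


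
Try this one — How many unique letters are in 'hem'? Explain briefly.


Unique letters in 'hem': {e, h, m} = 3 distinct letters.

3


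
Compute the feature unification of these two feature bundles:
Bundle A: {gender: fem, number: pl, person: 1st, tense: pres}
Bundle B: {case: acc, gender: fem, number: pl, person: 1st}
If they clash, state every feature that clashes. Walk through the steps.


Compare features:
case: A=_ vs B=acc -> unified: acc
gender: A=fem vs B=fem -> unified: fem
number: A=pl vs B=pl -> unified: pl
person: A=1st vs B=1st -> unified: 1st
tense: A=pres vs B=_ -> unified: pres
No clashes found.

Unified: {case: acc, gender: fem, number: pl, person: 1st, tense: pres}


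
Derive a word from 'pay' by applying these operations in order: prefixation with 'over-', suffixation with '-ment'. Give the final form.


Step 1: Add prefix 'over-' to 'pay' = 'overpay'
Step 2: Add suffix '-ment' to 'overpay' = 'overpayment'

overpayment


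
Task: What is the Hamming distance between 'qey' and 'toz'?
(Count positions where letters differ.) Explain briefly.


Alignment:
Position 1: 'q' vs 't' = DIFFER
Position 2: 'e' vs 'o' = DIFFER
Position 3: 'y' vs 'z' = DIFFER
Total differences: 3

3


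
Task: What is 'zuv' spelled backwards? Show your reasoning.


Reverse 'zuv' character by character: 'vuz'.

vuz


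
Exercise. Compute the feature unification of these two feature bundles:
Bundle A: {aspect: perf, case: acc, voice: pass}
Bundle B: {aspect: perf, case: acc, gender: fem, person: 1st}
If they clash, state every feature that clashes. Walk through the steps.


Compare features:
aspect: A=perf vs B=perf -> unified: perf
case: A=acc vs B=acc -> unified: acc
gender: A=_ vs B=fem -> unified: fem
person: A=_ vs B=1st -> unified: 1st
voice: A=pass vs B=_ -> unified: pass
No clashes found.

Unified: {aspect: perf, case: acc, gender: fem, person: 1st, voice: pass}


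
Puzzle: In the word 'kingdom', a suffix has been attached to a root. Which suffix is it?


The word 'kingdom' = 'king' (root) + '-dom' (suffix). The suffix is '-dom'.

dom


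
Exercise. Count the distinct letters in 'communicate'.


Unique letters in 'communicate': {a, c, e, i, m, n, o, t, u} = 9 distinct letters.

9


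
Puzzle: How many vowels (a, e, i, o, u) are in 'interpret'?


Vowels in 'interpret': i, e, e = 3 vowels.

3


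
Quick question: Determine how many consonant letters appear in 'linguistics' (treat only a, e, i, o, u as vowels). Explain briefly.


Consonants in 'linguistics': l, n, g, s, t, c, s = 7 consonants.

7


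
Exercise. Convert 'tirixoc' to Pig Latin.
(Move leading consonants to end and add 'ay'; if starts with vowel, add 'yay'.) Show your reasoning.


'tirixoc': move consonant cluster 't' to end and add 'ay': 'irixoctay'.

irixoctay


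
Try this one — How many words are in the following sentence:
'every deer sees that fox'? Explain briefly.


Split into words: every | deer | sees | that | fox = 5 words.

5


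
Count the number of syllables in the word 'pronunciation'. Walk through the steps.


Break 'pronunciation' into syllables: pro-nun-ci-a-tion -> pro | nun | ci | a | tion = 5 syllables

5 syllables


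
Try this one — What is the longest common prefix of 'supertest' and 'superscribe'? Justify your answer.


Compare from the start: 5 characters match: 'super'. Mismatch at position 6: 't' vs 's'.

super


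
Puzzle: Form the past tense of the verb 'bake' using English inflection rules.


Apply rule: Add -d (word ends in -e). 'bake' becomes 'baked'.

baked


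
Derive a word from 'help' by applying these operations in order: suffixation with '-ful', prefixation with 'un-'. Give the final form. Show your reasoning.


Step 1: Add suffix '-ful' to 'help' = 'helpful'
Step 2: Add prefix 'un-' to 'helpful' = 'unhelpful'

unhelpful


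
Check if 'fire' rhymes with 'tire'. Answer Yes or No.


Rime (stressed vowel + following sounds) of 'fire': -ire = /aɪər/
Rime of 'tire': -ire = /aɪər/
/aɪər/ and /aɪər/ are the same ending sound, so the words rhyme.

Yes


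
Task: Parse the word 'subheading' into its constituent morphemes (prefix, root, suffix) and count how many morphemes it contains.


Step 1: Identify prefix: 'sub' (meaning: below)
Step 2: Identify root: 'head'
Step 3: Identify suffix(es): 'ing'
Decomposition: sub- (prefix: below) + head (root) + -ing (suffix: ongoing/result)
Total morphemes: 3

3 morphemes (sub- (prefix: below) + head (root) + -ing (suffix: ongoing/result))


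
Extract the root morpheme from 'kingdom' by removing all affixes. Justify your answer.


Remove suffix '-dom' from 'kingdom' to get root 'king'.

king


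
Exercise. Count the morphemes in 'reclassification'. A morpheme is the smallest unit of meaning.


Decomposition: re- (prefix) + class (root) + -ify (suffix) + -ation (suffix) = 4 morpheme(s)

4 morphemes


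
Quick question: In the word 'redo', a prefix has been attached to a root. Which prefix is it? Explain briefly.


The word 'redo' = 're' (prefix) + 'do' (root). The prefix is 're'.

re


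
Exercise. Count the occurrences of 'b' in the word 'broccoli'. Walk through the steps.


Letter 'b' in 'broccoli': found at position(s) 1 = 1 occurrence(s).

1


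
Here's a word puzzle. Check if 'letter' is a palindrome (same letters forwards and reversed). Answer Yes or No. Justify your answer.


Forward: 'letter'
Reversed: 'rettel'
They differ.

No


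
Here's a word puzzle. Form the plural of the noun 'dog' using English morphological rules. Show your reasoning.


Apply rule: Add -s. 'dog' becomes 'dogs'.

dogs


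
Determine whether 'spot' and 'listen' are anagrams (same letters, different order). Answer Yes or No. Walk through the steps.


Sorted letters of 'spot': 'opst'
Sorted letters of 'listen': 'eilnst'
They do not match.

No


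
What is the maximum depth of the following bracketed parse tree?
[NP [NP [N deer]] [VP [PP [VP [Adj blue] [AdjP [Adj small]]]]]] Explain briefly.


Count bracket nesting levels:
'[' at pos 0: depth = 1
'[' at pos 4: depth = 2
'[' at pos 8: depth = 3
'[' at pos 18: depth = 2
'[' at pos 22: depth = 3
'[' at pos 26: depth = 4
'[' at pos 30: depth = 5
'[' at pos 41: depth = 5
'[' at pos 47: depth = 6
Maximum depth reached: 6

6


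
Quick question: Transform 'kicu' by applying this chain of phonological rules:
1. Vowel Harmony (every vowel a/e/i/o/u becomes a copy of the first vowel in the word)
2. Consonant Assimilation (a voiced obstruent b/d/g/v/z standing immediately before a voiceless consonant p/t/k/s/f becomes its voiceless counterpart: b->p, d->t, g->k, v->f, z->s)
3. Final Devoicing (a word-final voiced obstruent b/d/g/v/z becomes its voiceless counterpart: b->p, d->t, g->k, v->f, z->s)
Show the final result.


Starting form: 'kicu'
Rule 1: Vowel Harmony: all vowels become 'i' (matching first vowel). 'kicu' -> 'kici'
Rule 2: Consonant Assimilation: no voiced obstruent (b/d/g/v/z) stands immediately before a voiceless consonant (p/t/k/s/f). No change.
Rule 3: Final Devoicing: the word ends in the vowel 'i', not a consonant. No change.
Final form: 'kici'

kici


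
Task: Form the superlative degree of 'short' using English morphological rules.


Apply superlative formation (add -est): 'short' -> 'shortest'.

shortest


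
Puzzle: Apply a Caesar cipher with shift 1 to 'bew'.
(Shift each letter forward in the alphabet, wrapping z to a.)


Shift each letter by 1: b -> c, e -> f, w -> x. Result: 'cfx'.

cfx


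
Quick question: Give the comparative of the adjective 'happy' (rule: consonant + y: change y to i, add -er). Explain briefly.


Apply comparative formation (consonant + y: change y to i, add -er): 'happy' -> 'happier'.

happier


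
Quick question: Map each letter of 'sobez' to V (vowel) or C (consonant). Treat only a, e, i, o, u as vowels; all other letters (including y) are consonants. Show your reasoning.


Letter mapping: s = C, o = V, b = C, e = V, z = C.

CVCVC


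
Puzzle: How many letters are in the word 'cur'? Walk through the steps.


Spell out 'cur' and number each letter: c(1), u(2), r(3). Total: 3 letters.

3


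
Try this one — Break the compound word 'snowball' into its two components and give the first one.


Split 'snowball' into 'snow' + 'ball'. The first part is 'snow'.

snow


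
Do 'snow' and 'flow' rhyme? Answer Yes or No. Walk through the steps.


Rime (stressed vowel + following sounds) of 'snow': -ow = /oʊ/
Rime of 'flow': -ow = /oʊ/
/oʊ/ and /oʊ/ are the same ending sound, so the words rhyme.

Yes


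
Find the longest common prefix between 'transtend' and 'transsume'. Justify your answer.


Compare from the start: 5 characters match: 'trans'. Mismatch at position 6: 't' vs 's'.

trans


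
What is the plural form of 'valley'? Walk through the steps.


Apply rule: Add -s. 'valley' becomes 'valleys'.

valleys


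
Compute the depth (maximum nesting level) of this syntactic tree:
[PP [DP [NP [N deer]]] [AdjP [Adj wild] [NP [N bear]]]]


Count bracket nesting levels:
'[' at pos 0: depth = 1
'[' at pos 4: depth = 2
'[' at pos 8: depth = 3
'[' at pos 12: depth = 4
'[' at pos 23: depth = 2
'[' at pos 29: depth = 3
'[' at pos 40: depth = 3
'[' at pos 44: depth = 4
Maximum depth reached: 4

4


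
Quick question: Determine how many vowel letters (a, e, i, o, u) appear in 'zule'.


Vowels in 'zule': u, e = 2 vowels.

2


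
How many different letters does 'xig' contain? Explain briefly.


Unique letters in 'xig': {g, i, x} = 3 distinct letters.

3


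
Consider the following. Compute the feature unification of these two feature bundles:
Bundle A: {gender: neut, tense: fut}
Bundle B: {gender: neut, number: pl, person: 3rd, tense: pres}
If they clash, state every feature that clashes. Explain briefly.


Compare features:
gender: A=neut vs B=neut -> unified: neut
number: A=_ vs B=pl -> unified: pl
person: A=_ vs B=3rd -> unified: 3rd
tense: A=fut vs B=pres -> CLASH
Clash detected on feature 'tense' (fut vs pres); unification fails.

CLASH on 'tense' (fut vs pres)


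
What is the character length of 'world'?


Spell out 'world' and number each letter: w(1), o(2), r(3), l(4), d(5). Total: 5 letters.

5


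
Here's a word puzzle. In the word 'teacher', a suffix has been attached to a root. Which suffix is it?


The word 'teacher' = 'teach' (root) + '-er' (suffix). The suffix is '-er'.

er


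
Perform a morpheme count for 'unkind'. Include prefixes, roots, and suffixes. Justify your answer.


Decomposition: un- (prefix) + kind (root) = 2 morpheme(s)

2 morphemes


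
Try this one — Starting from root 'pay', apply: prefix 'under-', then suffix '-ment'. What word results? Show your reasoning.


Step 1: Add prefix 'under-' to 'pay' = 'underpay'
Step 2: Add suffix '-ment' to 'underpay' = 'underpayment'

underpayment


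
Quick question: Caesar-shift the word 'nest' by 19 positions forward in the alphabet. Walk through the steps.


Shift each letter by 19: n -> g, e -> x, s -> l, t -> m. Result: 'gxlm'.

gxlm


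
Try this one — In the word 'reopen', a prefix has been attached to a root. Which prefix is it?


The word 'reopen' = 're' (prefix) + 'open' (root). The prefix is 're'.

re


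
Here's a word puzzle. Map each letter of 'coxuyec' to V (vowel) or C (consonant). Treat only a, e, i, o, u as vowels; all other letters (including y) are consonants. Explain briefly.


Letter mapping: c = C, o = V, x = C, u = V, y = C, e = V, c = C.

CVCVCVC


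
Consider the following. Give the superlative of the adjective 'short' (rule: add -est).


Apply superlative formation (add -est): 'short' -> 'shortest'.

shortest


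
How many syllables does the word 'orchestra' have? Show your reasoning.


Break 'orchestra' into syllables: or-ches-tra -> or | ches | tra = 3 syllables

3 syllables


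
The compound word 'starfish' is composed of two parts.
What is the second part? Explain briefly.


Split 'starfish' into 'star' + 'fish'. The second part is 'fish'.

fish


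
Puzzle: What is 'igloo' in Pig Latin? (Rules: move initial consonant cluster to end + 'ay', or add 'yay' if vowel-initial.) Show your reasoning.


'igloo' starts with a vowel, so add 'yay': 'iglooyay'.

iglooyay


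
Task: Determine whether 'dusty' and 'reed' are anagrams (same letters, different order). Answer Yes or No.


Sorted letters of 'dusty': 'dstuy'
Sorted letters of 'reed': 'deer'
They do not match.

No


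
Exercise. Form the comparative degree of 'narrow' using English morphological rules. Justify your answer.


Apply comparative formation (add -er): 'narrow' -> 'narrower'.

narrower


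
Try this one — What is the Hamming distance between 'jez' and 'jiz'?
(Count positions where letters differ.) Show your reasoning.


Alignment:
Position 1: 'j' vs 'j' = match
Position 2: 'e' vs 'i' = DIFFER
Position 3: 'z' vs 'z' = match
Total differences: 1

1


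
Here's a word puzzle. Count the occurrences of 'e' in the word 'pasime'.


Letter 'e' in 'pasime': found at position(s) 6 = 1 occurrence(s).

1


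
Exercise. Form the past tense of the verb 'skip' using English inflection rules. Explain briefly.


Apply rule: Double final consonant and add -ed. 'skip' becomes 'skipped'.

skipped


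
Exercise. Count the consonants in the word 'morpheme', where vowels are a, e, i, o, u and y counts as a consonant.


Consonants in 'morpheme': m, r, p, h, m = 5 consonants.

5


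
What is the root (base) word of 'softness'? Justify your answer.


Remove suffix '-ness' from 'softness' to get root 'soft'.

soft


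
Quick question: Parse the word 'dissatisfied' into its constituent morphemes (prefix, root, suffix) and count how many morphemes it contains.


Step 1: Identify prefix: 'dis' (meaning: not/apart)
Step 2: Identify root: 'satisfy'
Step 3: Identify suffix(es): 'ed'
Decomposition: dis- (prefix: not/apart) + satisfy (root) + -ed (suffix: past)
Total morphemes: 3

3 morphemes (dis- (prefix: not/apart) + satisfy (root) + -ed (suffix: past))


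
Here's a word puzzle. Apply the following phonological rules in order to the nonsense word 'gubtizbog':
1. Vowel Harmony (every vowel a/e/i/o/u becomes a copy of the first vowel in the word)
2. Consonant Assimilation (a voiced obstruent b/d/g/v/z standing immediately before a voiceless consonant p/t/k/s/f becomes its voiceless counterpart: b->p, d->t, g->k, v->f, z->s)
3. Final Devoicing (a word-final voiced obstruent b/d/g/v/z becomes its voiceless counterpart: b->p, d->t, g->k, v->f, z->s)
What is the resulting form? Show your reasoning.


Starting form: 'gubtizbog'
Rule 1: Vowel Harmony: all vowels become 'u' (matching first vowel). 'gubtizbog' -> 'gubtuzbug'
Rule 2: Consonant Assimilation: voiced obstruent before voiceless consonant becomes voiceless ('bt' -> 'pt'). 'gubtuzbug' -> 'guptuzbug'
Rule 3: Final Devoicing: word-final voiced obstruent 'g' becomes voiceless 'k'. 'guptuzbug' -> 'guptuzbuk'
Final form: 'guptuzbuk'

guptuzbuk


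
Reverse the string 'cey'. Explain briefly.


Reverse 'cey' character by character: 'yec'.

yec


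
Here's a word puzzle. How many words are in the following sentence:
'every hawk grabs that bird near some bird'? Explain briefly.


Split into words: every | hawk | grabs | that | bird | near | some | bird = 8 words.

8


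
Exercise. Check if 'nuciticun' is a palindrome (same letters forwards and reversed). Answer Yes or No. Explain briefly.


Forward: 'nuciticun'
Reversed: 'nuciticun'
They are identical.

Yes


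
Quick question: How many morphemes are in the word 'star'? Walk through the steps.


Decomposition: star (free morpheme) = 1 morpheme(s)

1 morphemes


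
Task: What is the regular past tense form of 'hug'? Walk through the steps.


Apply rule: Double final consonant and add -ed. 'hug' becomes 'hugged'.

hugged


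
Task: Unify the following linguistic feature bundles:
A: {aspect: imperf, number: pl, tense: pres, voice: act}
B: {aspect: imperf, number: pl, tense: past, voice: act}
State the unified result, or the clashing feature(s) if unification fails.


Compare features:
aspect: A=imperf vs B=imperf -> unified: imperf
number: A=pl vs B=pl -> unified: pl
tense: A=pres vs B=past -> CLASH
voice: A=act vs B=act -> unified: act
Clash detected on feature 'tense' (pres vs past); unification fails.

CLASH on 'tense' (pres vs past)


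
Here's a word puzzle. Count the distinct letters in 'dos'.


Unique letters in 'dos': {d, o, s} = 3 distinct letters.

3


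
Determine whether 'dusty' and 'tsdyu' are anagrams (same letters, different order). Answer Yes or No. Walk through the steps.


Sorted letters of 'dusty': 'dstuy'
Sorted letters of 'tsdyu': 'dstuy'
They match.

Yes


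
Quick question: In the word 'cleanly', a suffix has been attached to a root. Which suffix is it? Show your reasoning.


The word 'cleanly' = 'clean' (root) + '-ly' (suffix). The suffix is '-ly'.

ly


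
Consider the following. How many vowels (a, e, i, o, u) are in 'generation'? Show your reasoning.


Vowels in 'generation': e, e, a, i, o = 5 vowels.

5


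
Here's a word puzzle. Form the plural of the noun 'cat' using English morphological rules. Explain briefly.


Apply rule: Add -s. 'cat' becomes 'cats'.

cats


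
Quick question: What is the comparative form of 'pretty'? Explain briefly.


Apply comparative formation (consonant + y: change y to i, add -er): 'pretty' -> 'prettier'.

prettier


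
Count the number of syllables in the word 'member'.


Break 'member' into syllables: mem-ber -> mem | ber = 2 syllables

2 syllables


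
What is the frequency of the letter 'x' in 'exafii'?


Letter 'x' in 'exafii': found at position(s) 2 = 1 occurrence(s).

1


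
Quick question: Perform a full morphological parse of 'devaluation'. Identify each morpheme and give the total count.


Step 1: Identify prefix: 'de' (meaning: reverse/remove)
Step 2: Identify root: 'value'
Step 3: Identify suffix(es): 'ation'
Decomposition: de- (prefix: reverse/remove) + value (root) + -ation (suffix: act of)
Total morphemes: 3

3 morphemes (de- (prefix: reverse/remove) + value (root) + -ation (suffix: act of))


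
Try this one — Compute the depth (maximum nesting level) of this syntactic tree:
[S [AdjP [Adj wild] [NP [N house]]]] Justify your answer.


Count bracket nesting levels:
'[' at pos 0: depth = 1
'[' at pos 3: depth = 2
'[' at pos 9: depth = 3
'[' at pos 20: depth = 3
'[' at pos 24: depth = 4
Maximum depth reached: 4

4


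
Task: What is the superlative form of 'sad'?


Apply superlative formation (double final consonant, add -est): 'sad' -> 'saddest'.

saddest


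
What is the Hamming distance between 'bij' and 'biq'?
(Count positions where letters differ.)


Alignment:
Position 1: 'b' vs 'b' = match
Position 2: 'i' vs 'i' = match
Position 3: 'j' vs 'q' = DIFFER
Total differences: 1

1


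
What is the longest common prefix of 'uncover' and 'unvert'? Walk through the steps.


Compare from the start: 2 characters match: 'un'. Mismatch at position 3: 'c' vs 'v'.

un


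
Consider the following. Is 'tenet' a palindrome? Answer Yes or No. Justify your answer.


Forward: 'tenet'
Reversed: 'tenet'
They are identical.

Yes


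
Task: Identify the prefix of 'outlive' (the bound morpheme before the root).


The word 'outlive' = 'out' (prefix) + 'live' (root). The prefix is 'out'.

out


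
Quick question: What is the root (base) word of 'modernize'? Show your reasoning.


Remove suffix '-ize' from 'modernize' to get root 'modern'.

modern


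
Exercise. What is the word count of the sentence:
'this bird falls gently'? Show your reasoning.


Split into words: this | bird | falls | gently = 4 words.

4


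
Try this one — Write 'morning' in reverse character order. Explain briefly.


Reverse 'morning' character by character: 'gninrom'.

gninrom


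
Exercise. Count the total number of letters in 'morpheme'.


Spell out 'morpheme' and number each letter: m(1), o(2), r(3), p(4), h(5), e(6), m(7), e(8). Total: 8 letters.

8


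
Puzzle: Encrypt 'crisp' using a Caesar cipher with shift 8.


Shift each letter by 8: c -> k, r -> z, i -> q, s -> a, p -> x. Result: 'kzqax'.

kzqax


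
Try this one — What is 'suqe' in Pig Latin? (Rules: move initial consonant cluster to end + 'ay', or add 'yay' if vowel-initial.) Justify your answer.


'suqe': move consonant cluster 's' to end and add 'ay': 'uqesay'.

uqesay


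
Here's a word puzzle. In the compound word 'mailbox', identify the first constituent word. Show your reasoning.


Split 'mailbox' into 'mail' + 'box'. The first part is 'mail'.

mail


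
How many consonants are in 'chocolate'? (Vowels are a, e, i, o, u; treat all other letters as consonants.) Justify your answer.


Consonants in 'chocolate': c, h, c, l, t = 5 consonants.

5


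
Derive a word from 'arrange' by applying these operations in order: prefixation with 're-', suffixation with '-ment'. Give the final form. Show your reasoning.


Step 1: Add prefix 're-' to 'arrange' = 'rearrange'
Step 2: Add suffix '-ment' to 'rearrange' = 'rearrangement'

rearrangement


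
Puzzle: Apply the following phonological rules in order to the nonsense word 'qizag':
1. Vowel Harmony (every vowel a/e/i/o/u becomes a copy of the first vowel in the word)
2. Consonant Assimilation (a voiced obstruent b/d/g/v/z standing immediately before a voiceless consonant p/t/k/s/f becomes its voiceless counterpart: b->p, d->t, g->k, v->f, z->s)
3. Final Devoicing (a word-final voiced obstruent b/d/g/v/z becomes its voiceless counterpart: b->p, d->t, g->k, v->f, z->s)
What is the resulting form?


Starting form: 'qizag'
Rule 1: Vowel Harmony: all vowels become 'i' (matching first vowel). 'qizag' -> 'qizig'
Rule 2: Consonant Assimilation: no voiced obstruent (b/d/g/v/z) stands immediately before a voiceless consonant (p/t/k/s/f). No change.
Rule 3: Final Devoicing: word-final voiced obstruent 'g' becomes voiceless 'k'. 'qizig' -> 'qizik'
Final form: 'qizik'

qizik


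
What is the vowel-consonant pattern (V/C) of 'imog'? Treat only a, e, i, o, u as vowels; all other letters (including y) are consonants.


Letter mapping: i = V, m = C, o = V, g = C.

VCVC


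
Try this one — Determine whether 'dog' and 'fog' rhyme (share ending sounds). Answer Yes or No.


Rime (stressed vowel + following sounds) of 'dog': -og = /ɒg/
Rime of 'fog': -og = /ɒg/
/ɒg/ and /ɒg/ are the same ending sound, so the words rhyme.

Yes


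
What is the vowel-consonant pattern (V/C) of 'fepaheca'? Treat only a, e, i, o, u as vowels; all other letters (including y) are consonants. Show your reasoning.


Letter mapping: f = C, e = V, p = C, a = V, h = C, e = V, c = C, a = V.

CVCVCVCV


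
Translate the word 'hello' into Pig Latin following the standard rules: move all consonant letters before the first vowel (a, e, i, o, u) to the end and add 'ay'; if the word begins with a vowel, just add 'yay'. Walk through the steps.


'hello': move consonant cluster 'h' to end and add 'ay': 'ellohay'.

ellohay


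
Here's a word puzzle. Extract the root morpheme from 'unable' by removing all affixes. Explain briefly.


Remove prefix 'un' from 'unable' to get root 'able'.

able


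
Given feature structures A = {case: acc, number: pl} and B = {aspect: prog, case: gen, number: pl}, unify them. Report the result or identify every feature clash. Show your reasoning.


Compare features:
aspect: A=_ vs B=prog -> unified: prog
case: A=acc vs B=gen -> CLASH
number: A=pl vs B=pl -> unified: pl
Clash detected on feature 'case' (acc vs gen); unification fails.

CLASH on 'case' (acc vs gen)


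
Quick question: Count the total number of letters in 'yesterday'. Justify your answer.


Spell out 'yesterday' and number each letter: y(1), e(2), s(3), t(4), e(5), r(6), d(7), a(8), y(9). Total: 9 letters.

9


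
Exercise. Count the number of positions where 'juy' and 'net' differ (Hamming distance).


Alignment:
Position 1: 'j' vs 'n' = DIFFER
Position 2: 'u' vs 'e' = DIFFER
Position 3: 'y' vs 't' = DIFFER
Total differences: 3

3


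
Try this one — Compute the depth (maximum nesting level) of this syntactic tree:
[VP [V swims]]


Count bracket nesting levels:
'[' at pos 0: depth = 1
'[' at pos 4: depth = 2
Maximum depth reached: 2

2


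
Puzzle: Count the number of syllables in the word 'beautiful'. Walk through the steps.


Break 'beautiful' into syllables: beau-ti-ful -> beau | ti | ful = 3 syllables

3 syllables


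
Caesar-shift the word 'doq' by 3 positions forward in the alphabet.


Shift each letter by 3: d -> g, o -> r, q -> t. Result: 'grt'.

grt


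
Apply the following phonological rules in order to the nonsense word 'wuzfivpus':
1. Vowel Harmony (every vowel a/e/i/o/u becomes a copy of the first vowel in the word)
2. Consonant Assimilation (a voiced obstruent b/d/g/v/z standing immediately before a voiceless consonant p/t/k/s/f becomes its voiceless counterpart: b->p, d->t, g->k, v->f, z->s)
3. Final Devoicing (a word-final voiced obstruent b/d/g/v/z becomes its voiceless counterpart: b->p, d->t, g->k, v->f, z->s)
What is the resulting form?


Starting form: 'wuzfivpus'
Rule 1: Vowel Harmony: all vowels become 'u' (matching first vowel). 'wuzfivpus' -> 'wuzfuvpus'
Rule 2: Consonant Assimilation: voiced obstruent before voiceless consonant becomes voiceless ('zf' -> 'sf', 'vp' -> 'fp'). 'wuzfuvpus' -> 'wusfufpus'
Rule 3: Final Devoicing: final consonant 's' is not one of the voiced obstruents b/d/g/v/z. No change.
Final form: 'wusfufpus'

wusfufpus


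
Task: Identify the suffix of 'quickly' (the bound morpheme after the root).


The word 'quickly' = 'quick' (root) + '-ly' (suffix). The suffix is '-ly'.

ly


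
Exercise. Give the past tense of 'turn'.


Apply rule: Add -ed. 'turn' becomes 'turned'.

turned


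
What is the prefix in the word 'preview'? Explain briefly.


The word 'preview' = 'pre' (prefix) + 'view' (root). The prefix is 'pre'.

pre


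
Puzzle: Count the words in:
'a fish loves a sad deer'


Split into words: a | fish | loves | a | sad | deer = 6 words.

6


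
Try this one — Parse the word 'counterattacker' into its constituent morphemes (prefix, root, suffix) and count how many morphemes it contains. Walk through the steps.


Step 1: Identify prefix: 'counter' (meaning: against)
Step 2: Identify root: 'attack'
Step 3: Identify suffix(es): 'er'
Decomposition: counter- (prefix: against) + attack (root) + -er (suffix: one who)
Total morphemes: 3

3 morphemes (counter- (prefix: against) + attack (root) + -er (suffix: one who))


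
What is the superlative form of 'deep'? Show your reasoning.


Apply superlative formation (add -est): 'deep' -> 'deepest'.

deepest


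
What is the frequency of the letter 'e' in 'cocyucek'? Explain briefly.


Letter 'e' in 'cocyucek': found at position(s) 7 = 1 occurrence(s).

1


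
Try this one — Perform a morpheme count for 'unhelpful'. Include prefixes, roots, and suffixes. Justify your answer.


Decomposition: un- (prefix) + help (root) + -ful (suffix) = 3 morpheme(s)

3 morphemes


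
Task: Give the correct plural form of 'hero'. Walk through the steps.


Apply rule: Add -es (consonant + o). 'hero' becomes 'heroes'.

heroes


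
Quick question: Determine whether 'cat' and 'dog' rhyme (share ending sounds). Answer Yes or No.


Rime (stressed vowel + following sounds) of 'cat': -at = /æt/
Rime of 'dog': -og = /ɒg/
/æt/ and /ɒg/ are different ending sounds, so the words do not rhyme.

No


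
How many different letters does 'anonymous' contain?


Unique letters in 'anonymous': {a, m, n, o, s, u, y} = 7 distinct letters.

7


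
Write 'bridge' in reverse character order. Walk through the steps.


Reverse 'bridge' character by character: 'egdirb'.

egdirb


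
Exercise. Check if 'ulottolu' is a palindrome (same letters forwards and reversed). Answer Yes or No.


Forward: 'ulottolu'
Reversed: 'ulottolu'
They are identical.

Yes


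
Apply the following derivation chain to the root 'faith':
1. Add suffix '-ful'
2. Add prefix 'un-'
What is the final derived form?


Step 1: Add suffix '-ful' to 'faith' = 'faithful'
Step 2: Add prefix 'un-' to 'faithful' = 'unfaithful'

unfaithful


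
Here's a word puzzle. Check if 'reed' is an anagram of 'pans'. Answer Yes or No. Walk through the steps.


Sorted letters of 'reed': 'deer'
Sorted letters of 'pans': 'anps'
They do not match.

No


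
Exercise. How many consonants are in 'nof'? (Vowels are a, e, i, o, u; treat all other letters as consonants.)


Consonants in 'nof': n, f = 2 consonants.

2


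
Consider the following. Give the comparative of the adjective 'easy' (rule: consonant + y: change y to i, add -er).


Apply comparative formation (consonant + y: change y to i, add -er): 'easy' -> 'easier'.

easier


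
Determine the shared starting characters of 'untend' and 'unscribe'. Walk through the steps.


Compare from the start: 2 characters match: 'un'. Mismatch at position 3: 't' vs 's'.

un


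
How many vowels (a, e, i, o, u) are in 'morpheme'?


Vowels in 'morpheme': o, e, e = 3 vowels.

3


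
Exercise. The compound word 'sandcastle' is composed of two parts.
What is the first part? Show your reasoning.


Split 'sandcastle' into 'sand' + 'castle'. The first part is 'sand'.

sand


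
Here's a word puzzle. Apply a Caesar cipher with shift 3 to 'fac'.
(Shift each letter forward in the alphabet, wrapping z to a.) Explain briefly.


Shift each letter by 3: f -> i, a -> d, c -> f. Result: 'idf'.

idf


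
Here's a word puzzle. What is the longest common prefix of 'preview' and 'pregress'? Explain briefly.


Compare from the start: 3 characters match: 'pre'. Mismatch at position 4: 'v' vs 'g'.

pre


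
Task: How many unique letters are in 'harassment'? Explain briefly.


Unique letters in 'harassment': {a, e, h, m, n, r, s, t} = 8 distinct letters.

8


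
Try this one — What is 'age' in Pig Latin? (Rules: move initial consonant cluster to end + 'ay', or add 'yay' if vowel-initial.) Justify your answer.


'age' starts with a vowel, so add 'yay': 'ageyay'.

ageyay


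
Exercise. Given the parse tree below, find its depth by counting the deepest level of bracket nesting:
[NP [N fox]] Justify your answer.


Count bracket nesting levels:
'[' at pos 0: depth = 1
'[' at pos 4: depth = 2
Maximum depth reached: 2

2


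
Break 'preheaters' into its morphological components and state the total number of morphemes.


Step 1: Identify prefix: 'pre' (meaning: before)
Step 2: Identify root: 'heat'
Step 3: Identify suffix(es): 'er, s'
Decomposition: pre- (prefix: before) + heat (root) + -er (suffix: one who) + -s (plural)
Total morphemes: 4

4 morphemes (pre- (prefix: before) + heat (root) + -er (suffix: one who) + -s (plural))


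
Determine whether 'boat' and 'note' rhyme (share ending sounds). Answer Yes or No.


Rime (stressed vowel + following sounds) of 'boat': -oat = /oʊt/
Rime of 'note': -ote = /oʊt/
/oʊt/ and /oʊt/ are the same ending sound, so the words rhyme.

Yes


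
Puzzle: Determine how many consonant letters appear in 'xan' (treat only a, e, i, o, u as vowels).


Consonants in 'xan': x, n = 2 consonants.

2


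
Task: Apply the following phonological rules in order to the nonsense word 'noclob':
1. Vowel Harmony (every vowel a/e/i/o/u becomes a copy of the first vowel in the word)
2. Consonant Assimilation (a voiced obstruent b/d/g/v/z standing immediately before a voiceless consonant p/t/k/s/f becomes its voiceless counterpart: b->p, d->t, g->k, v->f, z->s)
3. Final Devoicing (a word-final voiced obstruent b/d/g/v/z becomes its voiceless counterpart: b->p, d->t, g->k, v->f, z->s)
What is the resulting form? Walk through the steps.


Starting form: 'noclob'
Rule 1: Vowel Harmony: all vowels already match. No change.
Rule 2: Consonant Assimilation: no voiced obstruent (b/d/g/v/z) stands immediately before a voiceless consonant (p/t/k/s/f). No change.
Rule 3: Final Devoicing: word-final voiced obstruent 'b' becomes voiceless 'p'. 'noclob' -> 'noclop'
Final form: 'noclop'

noclop


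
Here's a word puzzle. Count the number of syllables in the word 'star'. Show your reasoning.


Break 'star' into syllables: star -> star = 1 syllable

1 syllable


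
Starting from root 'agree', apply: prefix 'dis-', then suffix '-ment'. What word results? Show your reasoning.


Step 1: Add prefix 'dis-' to 'agree' = 'disagree'
Step 2: Add suffix '-ment' to 'disagree' = 'disagreement'

disagreement


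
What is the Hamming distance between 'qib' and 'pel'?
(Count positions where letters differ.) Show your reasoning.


Alignment:
Position 1: 'q' vs 'p' = DIFFER
Position 2: 'i' vs 'e' = DIFFER
Position 3: 'b' vs 'l' = DIFFER
Total differences: 3

3


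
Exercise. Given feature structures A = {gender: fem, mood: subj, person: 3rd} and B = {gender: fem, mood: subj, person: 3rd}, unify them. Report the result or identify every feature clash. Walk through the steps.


Compare features:
gender: A=fem vs B=fem -> unified: fem
mood: A=subj vs B=subj -> unified: subj
person: A=3rd vs B=3rd -> unified: 3rd
No clashes found.

Unified: {gender: fem, mood: subj, person: 3rd}
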